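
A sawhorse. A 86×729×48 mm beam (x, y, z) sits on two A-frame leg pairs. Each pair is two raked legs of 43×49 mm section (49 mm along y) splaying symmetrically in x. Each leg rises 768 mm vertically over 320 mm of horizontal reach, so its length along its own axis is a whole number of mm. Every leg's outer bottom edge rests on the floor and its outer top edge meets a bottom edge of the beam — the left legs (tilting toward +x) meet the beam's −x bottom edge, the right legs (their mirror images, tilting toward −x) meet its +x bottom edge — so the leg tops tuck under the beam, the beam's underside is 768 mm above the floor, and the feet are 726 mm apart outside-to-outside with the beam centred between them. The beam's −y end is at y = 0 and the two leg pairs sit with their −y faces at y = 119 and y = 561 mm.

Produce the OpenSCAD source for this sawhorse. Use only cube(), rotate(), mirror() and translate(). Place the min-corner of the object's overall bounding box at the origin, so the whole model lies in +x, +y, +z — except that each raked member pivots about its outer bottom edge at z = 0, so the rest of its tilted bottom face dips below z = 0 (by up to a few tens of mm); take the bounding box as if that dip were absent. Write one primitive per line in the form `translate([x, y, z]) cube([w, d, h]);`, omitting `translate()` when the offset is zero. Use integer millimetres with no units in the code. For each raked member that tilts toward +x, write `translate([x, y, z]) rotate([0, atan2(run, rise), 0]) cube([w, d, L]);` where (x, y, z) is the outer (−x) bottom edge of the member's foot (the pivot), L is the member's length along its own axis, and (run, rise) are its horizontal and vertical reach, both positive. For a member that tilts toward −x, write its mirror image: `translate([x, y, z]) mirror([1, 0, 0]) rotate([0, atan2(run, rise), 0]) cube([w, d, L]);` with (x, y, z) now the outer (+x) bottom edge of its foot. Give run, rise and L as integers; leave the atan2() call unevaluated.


// leg length = √(320² + 768²) = 832
// right-leg outer foot x = 2·320 + 86 = 726
// beam min-corner = (320, 0, 768)
translate([320, 0, 768]) cube([86, 729, 48]);
translate([0, 119, 0]) rotate([0, atan2(320, 768), 0]) cube([43, 49, 832]);
translate([726, 119, 0]) mirror([1, 0, 0]) rotate([0, atan2(320, 768), 0]) cube([43, 49, 832]);
translate([0, 561, 0]) rotate([0, atan2(320, 768), 0]) cube([43, 49, 832]);
translate([726, 561, 0]) mirror([1, 0, 0]) rotate([0, atan2(320, 768), 0]) cube([43, 49, 832]);


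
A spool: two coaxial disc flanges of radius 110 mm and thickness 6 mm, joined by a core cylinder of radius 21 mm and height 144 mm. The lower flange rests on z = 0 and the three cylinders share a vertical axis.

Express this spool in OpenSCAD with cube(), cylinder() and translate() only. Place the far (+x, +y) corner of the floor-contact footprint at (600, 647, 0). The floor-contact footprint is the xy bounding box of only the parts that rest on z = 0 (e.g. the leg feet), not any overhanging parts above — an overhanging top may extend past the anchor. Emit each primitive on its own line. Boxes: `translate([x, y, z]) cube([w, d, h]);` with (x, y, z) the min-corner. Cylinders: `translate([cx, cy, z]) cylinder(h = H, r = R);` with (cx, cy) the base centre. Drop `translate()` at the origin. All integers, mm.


translate([490, 537, 0]) cylinder(h = 6, r = 110);
translate([490, 537, 6]) cylinder(h = 144, r = 21);
translate([490, 537, 150]) cylinder(h = 6, r = 110);


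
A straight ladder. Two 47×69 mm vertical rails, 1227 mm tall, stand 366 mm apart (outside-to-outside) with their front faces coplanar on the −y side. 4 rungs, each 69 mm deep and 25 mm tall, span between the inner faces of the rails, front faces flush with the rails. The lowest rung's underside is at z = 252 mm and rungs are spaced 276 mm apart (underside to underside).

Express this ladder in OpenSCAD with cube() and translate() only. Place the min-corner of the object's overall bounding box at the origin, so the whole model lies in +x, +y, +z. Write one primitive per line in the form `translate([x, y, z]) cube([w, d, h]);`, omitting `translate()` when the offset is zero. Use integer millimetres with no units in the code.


cube([47, 69, 1227]);
translate([319, 0, 0]) cube([47, 69, 1227]);
translate([47, 0, 252]) cube([272, 69, 25]);
translate([47, 0, 528]) cube([272, 69, 25]);
translate([47, 0, 804]) cube([272, 69, 25]);
translate([47, 0, 1080]) cube([272, 69, 25]);


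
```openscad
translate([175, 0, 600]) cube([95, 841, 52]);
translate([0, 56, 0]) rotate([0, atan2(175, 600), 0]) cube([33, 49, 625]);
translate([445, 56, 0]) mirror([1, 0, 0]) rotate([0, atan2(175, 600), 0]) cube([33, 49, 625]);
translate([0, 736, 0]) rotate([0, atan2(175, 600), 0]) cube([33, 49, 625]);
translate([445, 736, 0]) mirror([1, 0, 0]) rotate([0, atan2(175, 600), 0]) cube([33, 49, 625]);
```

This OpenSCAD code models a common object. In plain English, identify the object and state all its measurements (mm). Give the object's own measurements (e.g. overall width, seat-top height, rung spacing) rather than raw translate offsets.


A sawhorse. A 95×841×52 mm beam (x, y, z) sits on two A-frame leg pairs. Each pair is two raked legs of 33×49 mm section (49 mm along y) splaying symmetrically in x. Each leg rises 600 mm vertically over 175 mm of horizontal reach and is 625 mm long along its own axis. Every leg's outer bottom edge rests on the floor and its outer top edge meets a bottom edge of the beam — the left legs (tilting toward +x) meet the beam's −x bottom edge, the right legs (their mirror images, tilting toward −x) meet its +x bottom edge — so the leg tops tuck under the beam, the beam's underside is 600 mm above the floor, and the feet are 445 mm apart outside-to-outside with the beam centred between them. The two leg pairs are set in 56 mm from either end of the beam.


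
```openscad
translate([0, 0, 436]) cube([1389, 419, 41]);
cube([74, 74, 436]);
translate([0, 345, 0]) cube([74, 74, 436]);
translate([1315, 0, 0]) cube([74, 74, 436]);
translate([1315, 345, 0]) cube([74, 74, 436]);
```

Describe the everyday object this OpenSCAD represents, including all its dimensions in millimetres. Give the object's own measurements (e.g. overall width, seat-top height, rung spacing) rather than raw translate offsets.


A bench: a 1389×419 mm seat slab, 41 mm thick, top at z = 477 mm, on four 74×74 mm square legs flush with the seat corners and standing on z = 0.


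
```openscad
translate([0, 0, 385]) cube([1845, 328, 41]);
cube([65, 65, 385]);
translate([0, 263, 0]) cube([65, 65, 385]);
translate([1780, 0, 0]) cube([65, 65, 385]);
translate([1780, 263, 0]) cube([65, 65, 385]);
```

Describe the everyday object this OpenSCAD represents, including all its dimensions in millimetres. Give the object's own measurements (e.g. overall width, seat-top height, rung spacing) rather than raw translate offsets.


A bench: a 1845×328 mm seat slab, 41 mm thick, top at z = 426 mm, on four 65×65 mm square legs flush with the seat corners and standing on z = 0.


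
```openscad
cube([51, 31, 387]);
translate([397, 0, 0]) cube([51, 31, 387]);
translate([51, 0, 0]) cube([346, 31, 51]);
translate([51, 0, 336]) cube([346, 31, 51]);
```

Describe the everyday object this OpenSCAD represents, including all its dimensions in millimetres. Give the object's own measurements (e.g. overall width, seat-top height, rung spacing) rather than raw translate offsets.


A rectangular picture frame lying in the x–z plane (depth along y). The opening is 346 mm wide (x) by 285 mm tall (z), surrounded by a border 51 mm wide on all four sides. The frame is 31 mm deep and is made of two full-height vertical stiles with two horizontal rails fitted between them.


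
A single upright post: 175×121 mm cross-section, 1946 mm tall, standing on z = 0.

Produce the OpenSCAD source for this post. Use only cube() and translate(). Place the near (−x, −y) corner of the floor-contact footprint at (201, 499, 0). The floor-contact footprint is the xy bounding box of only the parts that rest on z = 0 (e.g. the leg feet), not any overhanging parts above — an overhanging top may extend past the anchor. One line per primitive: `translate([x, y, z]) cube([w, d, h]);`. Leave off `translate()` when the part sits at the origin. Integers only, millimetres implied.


translate([201, 499, 0]) cube([175, 121, 1946]);


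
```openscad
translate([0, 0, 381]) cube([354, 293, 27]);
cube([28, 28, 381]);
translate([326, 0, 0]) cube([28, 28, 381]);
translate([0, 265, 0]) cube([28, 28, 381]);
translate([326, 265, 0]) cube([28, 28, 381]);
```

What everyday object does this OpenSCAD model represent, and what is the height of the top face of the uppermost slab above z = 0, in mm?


A stool. The seat height is 408 mm.

A 354×293×27 slab at z = 381 on four corner posts — a stool. The seat top is 381 + 27 = 408 mm.


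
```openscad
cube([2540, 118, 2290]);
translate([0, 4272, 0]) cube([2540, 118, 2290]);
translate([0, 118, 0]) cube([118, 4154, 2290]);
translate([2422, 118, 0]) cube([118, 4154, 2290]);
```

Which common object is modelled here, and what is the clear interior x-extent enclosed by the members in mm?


A house (or room) frame. The interior width is 2304 mm.

Four 2290 mm walls enclosing a rectangle with no floor or roof — a room or house frame. Outside width is 2540 mm and wall thickness is 118 mm, so the interior width is 2540 − 2 × 118 = 2304 mm.


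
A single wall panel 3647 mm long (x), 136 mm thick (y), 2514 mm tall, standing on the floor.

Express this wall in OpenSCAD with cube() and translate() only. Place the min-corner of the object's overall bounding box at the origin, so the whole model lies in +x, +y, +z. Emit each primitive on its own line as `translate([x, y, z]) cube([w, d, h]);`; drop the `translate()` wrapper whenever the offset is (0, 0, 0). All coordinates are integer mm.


cube([3647, 136, 2514]);


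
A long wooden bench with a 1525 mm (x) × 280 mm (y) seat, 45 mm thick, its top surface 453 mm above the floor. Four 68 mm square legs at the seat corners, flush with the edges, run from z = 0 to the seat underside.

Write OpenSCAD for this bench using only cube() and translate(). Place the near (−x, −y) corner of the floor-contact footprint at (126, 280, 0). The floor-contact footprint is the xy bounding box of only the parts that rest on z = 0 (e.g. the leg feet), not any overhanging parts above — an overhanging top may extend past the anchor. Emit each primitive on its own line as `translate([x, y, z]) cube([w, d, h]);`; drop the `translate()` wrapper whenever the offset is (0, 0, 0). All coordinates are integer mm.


translate([126, 280, 408]) cube([1525, 280, 45]);
translate([126, 280, 0]) cube([68, 68, 408]);
translate([126, 492, 0]) cube([68, 68, 408]);
translate([1583, 280, 0]) cube([68, 68, 408]);
translate([1583, 492, 0]) cube([68, 68, 408]);


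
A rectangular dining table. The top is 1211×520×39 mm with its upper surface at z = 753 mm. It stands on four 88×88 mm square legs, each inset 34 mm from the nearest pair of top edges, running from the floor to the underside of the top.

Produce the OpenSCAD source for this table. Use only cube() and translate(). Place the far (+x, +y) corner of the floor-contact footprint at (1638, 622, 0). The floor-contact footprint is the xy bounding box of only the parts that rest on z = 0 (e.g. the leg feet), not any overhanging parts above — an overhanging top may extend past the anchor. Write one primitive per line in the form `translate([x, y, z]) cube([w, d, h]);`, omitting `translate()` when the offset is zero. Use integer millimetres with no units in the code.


translate([461, 136, 714]) cube([1211, 520, 39]);
translate([495, 170, 0]) cube([88, 88, 714]);
translate([1550, 170, 0]) cube([88, 88, 714]);
translate([495, 534, 0]) cube([88, 88, 714]);
translate([1550, 534, 0]) cube([88, 88, 714]);


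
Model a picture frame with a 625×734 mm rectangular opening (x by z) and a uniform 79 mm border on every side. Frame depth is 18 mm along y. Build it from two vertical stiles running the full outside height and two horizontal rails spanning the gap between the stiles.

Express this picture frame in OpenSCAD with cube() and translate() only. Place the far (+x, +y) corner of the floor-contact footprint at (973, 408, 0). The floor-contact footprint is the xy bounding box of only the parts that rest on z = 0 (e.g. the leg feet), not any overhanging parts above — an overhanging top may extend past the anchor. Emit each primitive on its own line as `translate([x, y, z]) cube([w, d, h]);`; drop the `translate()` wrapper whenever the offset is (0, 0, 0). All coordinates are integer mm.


translate([190, 390, 0]) cube([79, 18, 892]);
translate([894, 390, 0]) cube([79, 18, 892]);
translate([269, 390, 0]) cube([625, 18, 79]);
translate([269, 390, 813]) cube([625, 18, 79]);


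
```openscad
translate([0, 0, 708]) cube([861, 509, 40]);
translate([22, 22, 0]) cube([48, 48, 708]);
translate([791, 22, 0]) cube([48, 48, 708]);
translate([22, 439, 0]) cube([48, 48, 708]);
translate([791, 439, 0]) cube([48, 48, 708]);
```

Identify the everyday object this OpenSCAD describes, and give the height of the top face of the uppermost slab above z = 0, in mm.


A table. The table height is 748 mm.

A 861×509×40 slab sits at z = 708 on four 48 mm square posts — a table. The top surface is at 708 + 40 = 748 mm.


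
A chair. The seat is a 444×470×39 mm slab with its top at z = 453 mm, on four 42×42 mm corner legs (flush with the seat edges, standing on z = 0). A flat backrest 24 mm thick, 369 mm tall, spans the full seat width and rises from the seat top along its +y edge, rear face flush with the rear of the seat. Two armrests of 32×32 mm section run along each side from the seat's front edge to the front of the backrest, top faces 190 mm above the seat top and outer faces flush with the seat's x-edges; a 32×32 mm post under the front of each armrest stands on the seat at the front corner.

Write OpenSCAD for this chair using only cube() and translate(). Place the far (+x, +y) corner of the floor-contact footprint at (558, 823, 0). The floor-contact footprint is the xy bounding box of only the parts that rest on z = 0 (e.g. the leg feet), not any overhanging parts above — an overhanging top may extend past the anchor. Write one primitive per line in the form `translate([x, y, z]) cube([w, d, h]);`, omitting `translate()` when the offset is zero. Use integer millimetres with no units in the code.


// leg_h = 453 - 39 = 414
// arm post h = 190 - 32 = 158
translate([114, 353, 414]) cube([444, 470, 39]);
translate([114, 353, 0]) cube([42, 42, 414]);
translate([516, 353, 0]) cube([42, 42, 414]);
translate([114, 781, 0]) cube([42, 42, 414]);
translate([516, 781, 0]) cube([42, 42, 414]);
translate([114, 799, 453]) cube([444, 24, 369]);
translate([114, 353, 611]) cube([32, 446, 32]);
translate([526, 353, 611]) cube([32, 446, 32]);
translate([114, 353, 453]) cube([32, 32, 158]);
translate([526, 353, 453]) cube([32, 32, 158]);


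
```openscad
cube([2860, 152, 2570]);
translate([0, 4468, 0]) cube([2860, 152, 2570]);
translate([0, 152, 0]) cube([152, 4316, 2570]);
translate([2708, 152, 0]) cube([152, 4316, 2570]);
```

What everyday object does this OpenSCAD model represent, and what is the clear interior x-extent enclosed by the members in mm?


A house (or room) frame. The interior width is 2556 mm.

Four 2570 mm walls enclosing a rectangle with no floor or roof — a room or house frame. Outside width is 2860 mm and wall thickness is 152 mm, so the interior width is 2860 − 2 × 152 = 2556 mm.


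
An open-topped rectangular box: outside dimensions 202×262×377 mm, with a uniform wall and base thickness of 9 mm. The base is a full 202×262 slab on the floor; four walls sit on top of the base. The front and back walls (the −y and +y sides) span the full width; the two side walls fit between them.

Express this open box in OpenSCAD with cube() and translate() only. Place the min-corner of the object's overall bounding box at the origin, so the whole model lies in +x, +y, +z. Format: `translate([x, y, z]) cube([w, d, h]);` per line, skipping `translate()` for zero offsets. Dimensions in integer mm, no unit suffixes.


cube([202, 262, 9]);
translate([0, 0, 9]) cube([202, 9, 368]);
translate([0, 253, 9]) cube([202, 9, 368]);
translate([0, 9, 9]) cube([9, 244, 368]);
translate([193, 9, 9]) cube([9, 244, 368]);


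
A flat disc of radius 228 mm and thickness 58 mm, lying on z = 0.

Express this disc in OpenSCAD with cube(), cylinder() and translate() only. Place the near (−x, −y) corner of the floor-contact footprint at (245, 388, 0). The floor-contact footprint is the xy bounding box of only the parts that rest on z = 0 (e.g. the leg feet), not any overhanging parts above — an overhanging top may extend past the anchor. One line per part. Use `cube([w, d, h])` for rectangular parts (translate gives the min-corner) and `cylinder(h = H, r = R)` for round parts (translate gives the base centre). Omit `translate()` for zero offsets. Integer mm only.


translate([473, 616, 0]) cylinder(h = 58, r = 228);


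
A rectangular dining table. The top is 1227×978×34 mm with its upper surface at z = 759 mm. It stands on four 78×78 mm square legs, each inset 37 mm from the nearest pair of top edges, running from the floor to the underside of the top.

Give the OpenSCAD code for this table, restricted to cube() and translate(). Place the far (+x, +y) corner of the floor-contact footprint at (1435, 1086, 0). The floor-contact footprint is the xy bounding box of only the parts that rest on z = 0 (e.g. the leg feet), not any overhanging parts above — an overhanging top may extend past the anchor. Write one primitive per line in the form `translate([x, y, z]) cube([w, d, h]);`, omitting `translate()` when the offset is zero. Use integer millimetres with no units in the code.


translate([245, 145, 725]) cube([1227, 978, 34]);
translate([282, 182, 0]) cube([78, 78, 725]);
translate([1357, 182, 0]) cube([78, 78, 725]);
translate([282, 1008, 0]) cube([78, 78, 725]);
translate([1357, 1008, 0]) cube([78, 78, 725]);


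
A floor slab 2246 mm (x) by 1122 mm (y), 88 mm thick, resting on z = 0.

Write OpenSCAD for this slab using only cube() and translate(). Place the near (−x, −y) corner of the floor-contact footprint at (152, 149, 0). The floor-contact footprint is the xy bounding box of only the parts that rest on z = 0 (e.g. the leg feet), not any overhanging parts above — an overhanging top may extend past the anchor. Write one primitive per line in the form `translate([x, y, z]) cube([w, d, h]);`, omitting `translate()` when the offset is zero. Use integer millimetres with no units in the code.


translate([152, 149, 0]) cube([2246, 1122, 88]);


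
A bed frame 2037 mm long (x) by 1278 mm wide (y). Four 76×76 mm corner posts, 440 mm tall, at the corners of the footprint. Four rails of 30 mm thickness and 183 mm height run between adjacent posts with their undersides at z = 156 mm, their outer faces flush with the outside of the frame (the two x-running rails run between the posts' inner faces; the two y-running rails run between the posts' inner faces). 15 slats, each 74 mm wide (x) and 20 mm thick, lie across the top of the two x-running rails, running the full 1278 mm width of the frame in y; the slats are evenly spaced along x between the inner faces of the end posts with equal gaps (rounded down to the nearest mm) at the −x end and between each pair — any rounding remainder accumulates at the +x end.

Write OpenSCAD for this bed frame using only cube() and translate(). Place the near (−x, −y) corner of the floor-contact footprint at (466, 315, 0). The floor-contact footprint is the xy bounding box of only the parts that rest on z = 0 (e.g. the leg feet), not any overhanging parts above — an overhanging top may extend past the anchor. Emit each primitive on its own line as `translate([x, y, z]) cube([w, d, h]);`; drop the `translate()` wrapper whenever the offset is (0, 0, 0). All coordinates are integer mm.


translate([466, 315, 0]) cube([76, 76, 440]);
translate([466, 1517, 0]) cube([76, 76, 440]);
translate([2427, 315, 0]) cube([76, 76, 440]);
translate([2427, 1517, 0]) cube([76, 76, 440]);
translate([542, 315, 156]) cube([1885, 30, 183]);
translate([542, 1563, 156]) cube([1885, 30, 183]);
translate([466, 391, 156]) cube([30, 1126, 183]);
translate([2473, 391, 156]) cube([30, 1126, 183]);
translate([590, 315, 339]) cube([74, 1278, 20]);
translate([712, 315, 339]) cube([74, 1278, 20]);
translate([834, 315, 339]) cube([74, 1278, 20]);
translate([956, 315, 339]) cube([74, 1278, 20]);
translate([1078, 315, 339]) cube([74, 1278, 20]);
translate([1200, 315, 339]) cube([74, 1278, 20]);
translate([1322, 315, 339]) cube([74, 1278, 20]);
translate([1444, 315, 339]) cube([74, 1278, 20]);
translate([1566, 315, 339]) cube([74, 1278, 20]);
translate([1688, 315, 339]) cube([74, 1278, 20]);
translate([1810, 315, 339]) cube([74, 1278, 20]);
translate([1932, 315, 339]) cube([74, 1278, 20]);
translate([2054, 315, 339]) cube([74, 1278, 20]);
translate([2176, 315, 339]) cube([74, 1278, 20]);
translate([2298, 315, 339]) cube([74, 1278, 20]);


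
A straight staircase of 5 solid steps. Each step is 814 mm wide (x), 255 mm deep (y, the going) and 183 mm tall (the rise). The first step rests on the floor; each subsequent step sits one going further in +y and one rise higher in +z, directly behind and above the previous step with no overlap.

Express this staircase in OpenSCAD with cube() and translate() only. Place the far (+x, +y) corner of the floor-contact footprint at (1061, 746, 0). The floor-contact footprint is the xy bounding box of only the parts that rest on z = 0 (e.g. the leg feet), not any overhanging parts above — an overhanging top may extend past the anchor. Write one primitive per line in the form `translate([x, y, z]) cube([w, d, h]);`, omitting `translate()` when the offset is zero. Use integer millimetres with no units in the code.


translate([247, 491, 0]) cube([814, 255, 183]);
translate([247, 746, 183]) cube([814, 255, 183]);
translate([247, 1001, 366]) cube([814, 255, 183]);
translate([247, 1256, 549]) cube([814, 255, 183]);
translate([247, 1511, 732]) cube([814, 255, 183]);


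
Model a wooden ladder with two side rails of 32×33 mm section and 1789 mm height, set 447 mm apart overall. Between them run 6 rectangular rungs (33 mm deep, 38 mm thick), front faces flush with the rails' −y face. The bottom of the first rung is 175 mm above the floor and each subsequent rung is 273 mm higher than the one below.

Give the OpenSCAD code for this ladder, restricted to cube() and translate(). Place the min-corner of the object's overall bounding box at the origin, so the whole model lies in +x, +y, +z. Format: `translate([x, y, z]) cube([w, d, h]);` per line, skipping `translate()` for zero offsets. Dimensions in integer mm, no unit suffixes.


cube([32, 33, 1789]);
translate([415, 0, 0]) cube([32, 33, 1789]);
translate([32, 0, 175]) cube([383, 33, 38]);
translate([32, 0, 448]) cube([383, 33, 38]);
translate([32, 0, 721]) cube([383, 33, 38]);
translate([32, 0, 994]) cube([383, 33, 38]);
translate([32, 0, 1267]) cube([383, 33, 38]);
translate([32, 0, 1540]) cube([383, 33, 38]);


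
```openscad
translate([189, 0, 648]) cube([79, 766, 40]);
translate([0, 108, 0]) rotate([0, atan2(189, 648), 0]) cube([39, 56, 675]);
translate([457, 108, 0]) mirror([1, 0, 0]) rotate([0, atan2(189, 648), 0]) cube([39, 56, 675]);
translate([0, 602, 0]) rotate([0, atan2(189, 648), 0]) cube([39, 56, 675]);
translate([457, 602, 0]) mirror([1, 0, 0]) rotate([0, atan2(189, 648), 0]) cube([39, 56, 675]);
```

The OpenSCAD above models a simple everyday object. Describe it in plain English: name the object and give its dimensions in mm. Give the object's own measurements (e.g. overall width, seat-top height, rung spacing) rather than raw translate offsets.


A sawhorse. A 79×766×40 mm beam (x, y, z) sits on two A-frame leg pairs. Each pair is two raked legs of 39×56 mm section (56 mm along y) splaying symmetrically in x. Each leg rises 648 mm vertically over 189 mm of horizontal reach and is 675 mm long along its own axis. Every leg's outer bottom edge rests on the floor and its outer top edge meets a bottom edge of the beam — the left legs (tilting toward +x) meet the beam's −x bottom edge, the right legs (their mirror images, tilting toward −x) meet its +x bottom edge — so the leg tops tuck under the beam, the beam's underside is 648 mm above the floor, and the feet are 457 mm apart outside-to-outside with the beam centred between them. The two leg pairs are set in 108 mm from either end of the beam.


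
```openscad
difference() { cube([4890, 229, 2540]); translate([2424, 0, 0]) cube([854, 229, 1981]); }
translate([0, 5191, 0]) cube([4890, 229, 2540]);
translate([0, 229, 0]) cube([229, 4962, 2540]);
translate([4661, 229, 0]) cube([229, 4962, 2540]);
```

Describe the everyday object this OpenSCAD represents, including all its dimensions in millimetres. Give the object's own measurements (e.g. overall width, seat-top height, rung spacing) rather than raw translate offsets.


A single room: four walls, each 2540 mm tall and 229 mm thick, enclosing an outside footprint 4890×5420 mm (x × y), no floor or roof. The front and back walls (−y and +y sides) run the full x-width; the side walls fit between their inner faces. A door opening 854 mm wide and 1981 mm tall is cut through the front wall from the floor up, its −x edge 2424 mm from the wall's −x end.


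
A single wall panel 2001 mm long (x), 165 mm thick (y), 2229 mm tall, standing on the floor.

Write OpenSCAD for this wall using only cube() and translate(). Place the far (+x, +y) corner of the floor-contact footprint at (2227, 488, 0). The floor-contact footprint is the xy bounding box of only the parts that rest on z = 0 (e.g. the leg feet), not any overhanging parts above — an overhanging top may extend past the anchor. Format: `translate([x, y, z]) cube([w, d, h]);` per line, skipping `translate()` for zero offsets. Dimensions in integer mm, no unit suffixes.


translate([226, 323, 0]) cube([2001, 165, 2229]);


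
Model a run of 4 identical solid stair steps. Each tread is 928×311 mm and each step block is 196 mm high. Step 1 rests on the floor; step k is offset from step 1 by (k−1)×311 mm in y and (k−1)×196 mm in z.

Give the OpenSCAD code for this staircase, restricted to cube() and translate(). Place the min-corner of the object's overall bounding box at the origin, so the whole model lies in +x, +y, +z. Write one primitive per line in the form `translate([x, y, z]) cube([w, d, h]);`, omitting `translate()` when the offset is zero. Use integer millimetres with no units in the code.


cube([928, 311, 196]);
translate([0, 311, 196]) cube([928, 311, 196]);
translate([0, 622, 392]) cube([928, 311, 196]);
translate([0, 933, 588]) cube([928, 311, 196]);


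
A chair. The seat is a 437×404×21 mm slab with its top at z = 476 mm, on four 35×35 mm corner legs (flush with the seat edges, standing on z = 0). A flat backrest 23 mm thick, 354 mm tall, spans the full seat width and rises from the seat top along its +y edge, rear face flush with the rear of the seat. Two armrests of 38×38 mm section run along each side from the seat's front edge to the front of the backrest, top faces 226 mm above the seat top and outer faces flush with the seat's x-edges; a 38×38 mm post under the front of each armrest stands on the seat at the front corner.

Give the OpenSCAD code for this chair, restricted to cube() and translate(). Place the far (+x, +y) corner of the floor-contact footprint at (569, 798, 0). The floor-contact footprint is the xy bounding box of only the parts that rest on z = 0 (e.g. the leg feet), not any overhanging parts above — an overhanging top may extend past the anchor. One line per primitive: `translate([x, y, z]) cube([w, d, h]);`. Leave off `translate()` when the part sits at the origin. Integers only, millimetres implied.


translate([132, 394, 455]) cube([437, 404, 21]);
translate([132, 394, 0]) cube([35, 35, 455]);
translate([534, 394, 0]) cube([35, 35, 455]);
translate([132, 763, 0]) cube([35, 35, 455]);
translate([534, 763, 0]) cube([35, 35, 455]);
translate([132, 775, 476]) cube([437, 23, 354]);
translate([132, 394, 664]) cube([38, 381, 38]);
translate([531, 394, 664]) cube([38, 381, 38]);
translate([132, 394, 476]) cube([38, 38, 188]);
translate([531, 394, 476]) cube([38, 38, 188]);


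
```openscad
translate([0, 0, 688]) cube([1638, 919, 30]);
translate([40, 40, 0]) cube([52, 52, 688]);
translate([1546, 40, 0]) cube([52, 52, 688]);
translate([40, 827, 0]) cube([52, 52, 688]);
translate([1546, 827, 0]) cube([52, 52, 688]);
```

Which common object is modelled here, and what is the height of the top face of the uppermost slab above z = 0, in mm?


A table. The table height is 718 mm.

A 1638×919×30 slab sits at z = 688 on four 52 mm square posts — a table. The top surface is at 688 + 30 = 718 mm.


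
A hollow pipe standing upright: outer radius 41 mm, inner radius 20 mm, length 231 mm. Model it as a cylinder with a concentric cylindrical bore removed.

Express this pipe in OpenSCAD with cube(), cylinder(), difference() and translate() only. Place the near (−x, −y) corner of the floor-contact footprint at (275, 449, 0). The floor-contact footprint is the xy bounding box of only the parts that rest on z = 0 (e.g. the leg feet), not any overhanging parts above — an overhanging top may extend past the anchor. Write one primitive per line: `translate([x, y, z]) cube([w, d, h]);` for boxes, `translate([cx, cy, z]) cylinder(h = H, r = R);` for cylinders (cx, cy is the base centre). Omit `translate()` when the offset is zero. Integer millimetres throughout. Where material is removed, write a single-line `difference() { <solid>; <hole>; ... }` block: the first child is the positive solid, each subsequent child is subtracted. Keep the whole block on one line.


difference() { translate([316, 490, 0]) cylinder(h = 231, r = 41); translate([316, 490, 0]) cylinder(h = 231, r = 20); }


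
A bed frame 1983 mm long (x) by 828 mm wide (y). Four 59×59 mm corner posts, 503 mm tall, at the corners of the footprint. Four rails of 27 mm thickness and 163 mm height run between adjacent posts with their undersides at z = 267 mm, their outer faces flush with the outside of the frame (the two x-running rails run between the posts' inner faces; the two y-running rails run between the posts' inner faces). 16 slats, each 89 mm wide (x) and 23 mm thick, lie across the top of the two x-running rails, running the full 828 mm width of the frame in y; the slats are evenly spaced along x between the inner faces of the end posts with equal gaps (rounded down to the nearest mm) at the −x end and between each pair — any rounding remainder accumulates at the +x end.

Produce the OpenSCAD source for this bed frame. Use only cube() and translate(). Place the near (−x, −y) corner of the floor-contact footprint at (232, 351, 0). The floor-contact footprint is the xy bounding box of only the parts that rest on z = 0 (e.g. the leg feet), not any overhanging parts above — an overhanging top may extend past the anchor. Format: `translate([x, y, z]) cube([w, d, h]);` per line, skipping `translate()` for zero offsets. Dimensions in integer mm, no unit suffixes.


translate([232, 351, 0]) cube([59, 59, 503]);
translate([232, 1120, 0]) cube([59, 59, 503]);
translate([2156, 351, 0]) cube([59, 59, 503]);
translate([2156, 1120, 0]) cube([59, 59, 503]);
translate([291, 351, 267]) cube([1865, 27, 163]);
translate([291, 1152, 267]) cube([1865, 27, 163]);
translate([232, 410, 267]) cube([27, 710, 163]);
translate([2188, 410, 267]) cube([27, 710, 163]);
translate([316, 351, 430]) cube([89, 828, 23]);
translate([430, 351, 430]) cube([89, 828, 23]);
translate([544, 351, 430]) cube([89, 828, 23]);
translate([658, 351, 430]) cube([89, 828, 23]);
translate([772, 351, 430]) cube([89, 828, 23]);
translate([886, 351, 430]) cube([89, 828, 23]);
translate([1000, 351, 430]) cube([89, 828, 23]);
translate([1114, 351, 430]) cube([89, 828, 23]);
translate([1228, 351, 430]) cube([89, 828, 23]);
translate([1342, 351, 430]) cube([89, 828, 23]);
translate([1456, 351, 430]) cube([89, 828, 23]);
translate([1570, 351, 430]) cube([89, 828, 23]);
translate([1684, 351, 430]) cube([89, 828, 23]);
translate([1798, 351, 430]) cube([89, 828, 23]);
translate([1912, 351, 430]) cube([89, 828, 23]);
translate([2026, 351, 430]) cube([89, 828, 23]);


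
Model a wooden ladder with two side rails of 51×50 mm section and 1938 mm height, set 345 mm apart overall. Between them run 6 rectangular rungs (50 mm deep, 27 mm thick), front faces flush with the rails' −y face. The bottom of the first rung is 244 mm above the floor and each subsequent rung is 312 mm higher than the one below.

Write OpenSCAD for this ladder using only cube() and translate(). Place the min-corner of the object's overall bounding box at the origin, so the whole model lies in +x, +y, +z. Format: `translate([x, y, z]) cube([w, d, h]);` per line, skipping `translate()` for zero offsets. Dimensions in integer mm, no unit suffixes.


// rung span = 345 - 2*51 = 243
// rung[k] z = 244 + k*312
cube([51, 50, 1938]);
translate([294, 0, 0]) cube([51, 50, 1938]);
translate([51, 0, 244]) cube([243, 50, 27]);
translate([51, 0, 556]) cube([243, 50, 27]);
translate([51, 0, 868]) cube([243, 50, 27]);
translate([51, 0, 1180]) cube([243, 50, 27]);
translate([51, 0, 1492]) cube([243, 50, 27]);
translate([51, 0, 1804]) cube([243, 50, 27]);


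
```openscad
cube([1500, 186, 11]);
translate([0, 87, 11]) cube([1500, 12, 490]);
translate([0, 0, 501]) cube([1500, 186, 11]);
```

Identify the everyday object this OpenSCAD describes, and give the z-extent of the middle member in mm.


An I-beam. The web height is 490 mm.

Two wide flanges with a thin centred web — an I-beam. Overall 512 mm minus two 11 mm flanges gives a web of 512 − 2·11 = 490 mm.


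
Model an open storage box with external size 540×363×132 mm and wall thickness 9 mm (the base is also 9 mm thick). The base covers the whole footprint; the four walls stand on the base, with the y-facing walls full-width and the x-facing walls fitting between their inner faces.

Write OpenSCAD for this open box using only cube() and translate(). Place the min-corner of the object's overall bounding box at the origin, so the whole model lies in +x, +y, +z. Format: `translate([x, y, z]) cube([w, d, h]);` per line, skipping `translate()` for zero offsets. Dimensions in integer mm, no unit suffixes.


cube([540, 363, 9]);
translate([0, 0, 9]) cube([540, 9, 123]);
translate([0, 354, 9]) cube([540, 9, 123]);
translate([0, 9, 9]) cube([9, 345, 123]);
translate([531, 9, 9]) cube([9, 345, 123]);


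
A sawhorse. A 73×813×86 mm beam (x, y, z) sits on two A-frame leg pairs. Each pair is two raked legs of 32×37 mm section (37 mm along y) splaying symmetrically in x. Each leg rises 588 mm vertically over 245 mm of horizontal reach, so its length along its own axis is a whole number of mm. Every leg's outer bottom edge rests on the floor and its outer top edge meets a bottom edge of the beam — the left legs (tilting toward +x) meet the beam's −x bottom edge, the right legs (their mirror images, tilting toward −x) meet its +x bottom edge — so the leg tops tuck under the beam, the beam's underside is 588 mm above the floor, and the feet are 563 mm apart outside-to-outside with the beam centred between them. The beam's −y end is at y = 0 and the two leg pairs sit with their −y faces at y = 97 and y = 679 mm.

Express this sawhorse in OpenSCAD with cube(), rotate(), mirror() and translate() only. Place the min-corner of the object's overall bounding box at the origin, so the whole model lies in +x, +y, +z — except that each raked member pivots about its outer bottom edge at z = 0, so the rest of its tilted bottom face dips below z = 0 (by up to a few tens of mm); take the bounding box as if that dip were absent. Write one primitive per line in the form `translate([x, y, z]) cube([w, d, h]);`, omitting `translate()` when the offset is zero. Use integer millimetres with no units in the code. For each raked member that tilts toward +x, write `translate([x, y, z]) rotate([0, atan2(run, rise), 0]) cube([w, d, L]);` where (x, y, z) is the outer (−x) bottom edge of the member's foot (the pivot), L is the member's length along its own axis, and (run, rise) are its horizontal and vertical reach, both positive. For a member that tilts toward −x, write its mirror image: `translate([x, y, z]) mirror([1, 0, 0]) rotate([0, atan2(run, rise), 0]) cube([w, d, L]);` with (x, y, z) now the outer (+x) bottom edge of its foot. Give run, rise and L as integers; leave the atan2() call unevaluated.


translate([245, 0, 588]) cube([73, 813, 86]);
translate([0, 97, 0]) rotate([0, atan2(245, 588), 0]) cube([32, 37, 637]);
translate([563, 97, 0]) mirror([1, 0, 0]) rotate([0, atan2(245, 588), 0]) cube([32, 37, 637]);
translate([0, 679, 0]) rotate([0, atan2(245, 588), 0]) cube([32, 37, 637]);
translate([563, 679, 0]) mirror([1, 0, 0]) rotate([0, atan2(245, 588), 0]) cube([32, 37, 637]);


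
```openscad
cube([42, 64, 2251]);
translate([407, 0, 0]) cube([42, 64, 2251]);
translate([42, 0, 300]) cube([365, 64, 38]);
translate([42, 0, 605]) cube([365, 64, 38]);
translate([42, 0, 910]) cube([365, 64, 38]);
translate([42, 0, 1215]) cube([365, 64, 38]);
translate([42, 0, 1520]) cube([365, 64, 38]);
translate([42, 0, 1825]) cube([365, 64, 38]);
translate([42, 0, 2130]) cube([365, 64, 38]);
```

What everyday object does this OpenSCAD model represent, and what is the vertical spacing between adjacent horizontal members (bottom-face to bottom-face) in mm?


A ladder. The rung spacing is 305 mm.

Two tall 42×64 posts with 7 short bars between them — a ladder. Adjacent rungs sit at z = 300 and z = 605, so the spacing is 605 − 300 = 305 mm.


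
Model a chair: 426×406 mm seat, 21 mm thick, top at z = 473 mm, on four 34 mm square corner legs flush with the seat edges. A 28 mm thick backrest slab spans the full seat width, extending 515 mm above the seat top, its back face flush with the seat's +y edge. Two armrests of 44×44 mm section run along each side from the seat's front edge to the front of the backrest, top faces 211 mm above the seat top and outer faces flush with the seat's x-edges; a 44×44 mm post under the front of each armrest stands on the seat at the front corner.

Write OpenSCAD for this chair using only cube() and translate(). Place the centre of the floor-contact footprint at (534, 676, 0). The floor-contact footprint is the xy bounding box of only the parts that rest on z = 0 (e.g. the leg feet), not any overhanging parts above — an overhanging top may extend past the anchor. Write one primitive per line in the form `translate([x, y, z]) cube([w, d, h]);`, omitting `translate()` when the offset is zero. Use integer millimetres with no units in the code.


translate([321, 473, 452]) cube([426, 406, 21]);
translate([321, 473, 0]) cube([34, 34, 452]);
translate([713, 473, 0]) cube([34, 34, 452]);
translate([321, 845, 0]) cube([34, 34, 452]);
translate([713, 845, 0]) cube([34, 34, 452]);
translate([321, 851, 473]) cube([426, 28, 515]);
translate([321, 473, 640]) cube([44, 378, 44]);
translate([703, 473, 640]) cube([44, 378, 44]);
translate([321, 473, 473]) cube([44, 44, 167]);
translate([703, 473, 473]) cube([44, 44, 167]);


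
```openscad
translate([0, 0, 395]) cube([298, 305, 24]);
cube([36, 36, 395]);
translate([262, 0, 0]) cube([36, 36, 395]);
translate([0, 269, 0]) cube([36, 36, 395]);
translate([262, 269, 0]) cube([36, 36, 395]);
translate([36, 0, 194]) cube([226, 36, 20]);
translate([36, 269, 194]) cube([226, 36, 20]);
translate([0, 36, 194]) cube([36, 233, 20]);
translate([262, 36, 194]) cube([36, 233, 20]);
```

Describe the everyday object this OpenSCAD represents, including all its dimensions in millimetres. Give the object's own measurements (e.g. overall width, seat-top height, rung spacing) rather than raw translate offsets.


A simple wooden stool: a rectangular seat 298 mm (x) by 305 mm (y), 24 mm thick, top face at z = 419 mm, on four square legs, each 36×36 mm in cross-section. The legs rest on z = 0, each flush with a corner of the seat. Four stretchers, 36 mm wide and 20 mm tall, connect adjacent legs with their undersides at z = 194 mm, each running between the inner faces of the legs it joins and aligned with the legs' outer faces on the other axis.
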